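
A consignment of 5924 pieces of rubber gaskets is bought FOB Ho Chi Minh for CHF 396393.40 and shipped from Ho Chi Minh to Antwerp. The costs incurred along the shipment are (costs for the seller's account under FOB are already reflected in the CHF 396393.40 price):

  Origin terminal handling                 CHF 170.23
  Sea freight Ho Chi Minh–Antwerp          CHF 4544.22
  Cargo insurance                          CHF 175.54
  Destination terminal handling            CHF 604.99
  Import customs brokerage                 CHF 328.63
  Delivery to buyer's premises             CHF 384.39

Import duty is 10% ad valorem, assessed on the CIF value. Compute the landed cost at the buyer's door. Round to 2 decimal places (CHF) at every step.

Total landed cost: CHF 442542.49

FOB: the seller bears costs until goods are on board at the origin port; the buyer bears freight, insurance and all costs thereafter.
Already in the invoice (seller's account under FOB): origin terminal — exclude.
CIF value = FOB price + freight + insurance = 396393.40 + 4544.22 + 175.54 = 401113.16
Import duty = 401113.16 × 10% = 40111.32
Buyer bears: freight 4544.22 + insurance 175.54 + destination terminal 604.99 + brokerage 328.63 + delivery 384.39 + duty 40111.32 = 46149.09
Landed cost = invoice 396393.40 + 46149.09 = 442542.49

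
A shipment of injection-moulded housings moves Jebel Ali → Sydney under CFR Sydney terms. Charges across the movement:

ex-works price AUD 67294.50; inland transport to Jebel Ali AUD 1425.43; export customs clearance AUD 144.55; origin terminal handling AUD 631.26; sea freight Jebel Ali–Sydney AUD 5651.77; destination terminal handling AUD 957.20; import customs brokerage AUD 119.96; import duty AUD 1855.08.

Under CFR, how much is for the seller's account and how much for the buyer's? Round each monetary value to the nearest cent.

Seller: AUD 75147.51; buyer: AUD 2932.24

CFR: the seller pays costs through ocean freight to the destination port, but not insurance.
Seller's account: goods 67294.50 + inland to port 1425.43 + export clearance 144.55 + origin terminal 631.26 + freight 5651.77 = 75147.51
Buyer's account: destination terminal 957.20 + brokerage 119.96 + duty 1855.08 = 2932.24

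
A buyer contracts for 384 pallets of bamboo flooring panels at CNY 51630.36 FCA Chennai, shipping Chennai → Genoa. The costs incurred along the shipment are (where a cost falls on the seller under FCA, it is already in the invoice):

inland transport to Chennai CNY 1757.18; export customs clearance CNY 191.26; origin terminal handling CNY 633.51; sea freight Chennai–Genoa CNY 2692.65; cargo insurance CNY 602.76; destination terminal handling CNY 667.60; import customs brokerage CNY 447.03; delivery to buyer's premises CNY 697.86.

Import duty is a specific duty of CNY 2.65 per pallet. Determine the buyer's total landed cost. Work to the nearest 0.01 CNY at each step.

FCA: the seller delivers export-cleared goods to the carrier; the buyer bears costs from that point.
Already in the invoice (seller's account under FCA): inland to port, export clearance — exclude.
CIF value = FCA price + origin terminal + freight + insurance = 51630.36 + 633.51 + 2692.65 + 602.76 = 55559.28
Import duty = 384 × 2.65 = 1017.60
Buyer bears: origin terminal 633.51 + freight 2692.65 + insurance 602.76 + destination terminal 667.60 + brokerage 447.03 + delivery 697.86 + duty 1017.60 = 6759.01
Landed cost = invoice 51630.36 + 6759.01 = 58389.37

Total landed cost: CNY 58389.37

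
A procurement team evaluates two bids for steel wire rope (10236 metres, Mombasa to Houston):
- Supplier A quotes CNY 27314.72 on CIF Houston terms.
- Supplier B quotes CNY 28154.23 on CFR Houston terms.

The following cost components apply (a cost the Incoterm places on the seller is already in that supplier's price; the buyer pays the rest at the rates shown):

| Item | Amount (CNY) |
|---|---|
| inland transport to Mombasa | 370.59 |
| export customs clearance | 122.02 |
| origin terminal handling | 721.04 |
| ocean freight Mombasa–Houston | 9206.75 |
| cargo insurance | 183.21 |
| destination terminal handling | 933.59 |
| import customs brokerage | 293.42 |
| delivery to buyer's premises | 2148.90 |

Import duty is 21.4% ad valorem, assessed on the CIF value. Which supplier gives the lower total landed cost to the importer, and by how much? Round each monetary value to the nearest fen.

Supplier A (CIF):
The CIF price already equals the CIF value: 27314.72
Import duty = 27314.72 × 21.4% = 5845.35
Buyer bears (A): 933.59 + 293.42 + 2148.90 = 3375.91
Landed cost (A) = invoice 27314.72 + 3375.91 + duty 5845.35 = 36535.98
Supplier B (CFR):
CIF value = CFR price + insurance = 28154.23 + 183.21 = 28337.44
Import duty = 28337.44 × 21.4% = 6064.21
Buyer bears (B): 183.21 + 933.59 + 293.42 + 2148.90 = 3559.12
Landed cost (B) = invoice 28154.23 + 3559.12 + duty 6064.21 = 37777.56
Difference = |36535.98 − 37777.56| = 1241.58

Supplier A is cheaper by CNY 1241.58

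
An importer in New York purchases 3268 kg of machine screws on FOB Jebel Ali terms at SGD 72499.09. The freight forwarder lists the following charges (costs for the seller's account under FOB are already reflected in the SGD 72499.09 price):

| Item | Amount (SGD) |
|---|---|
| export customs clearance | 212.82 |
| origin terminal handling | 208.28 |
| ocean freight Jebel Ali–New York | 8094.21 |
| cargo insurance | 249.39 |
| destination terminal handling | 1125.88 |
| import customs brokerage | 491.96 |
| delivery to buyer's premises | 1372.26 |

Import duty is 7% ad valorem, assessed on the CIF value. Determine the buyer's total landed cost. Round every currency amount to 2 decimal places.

Total landed cost: SGD 89491.78

FOB: the seller bears costs until goods are on board at the origin port; the buyer bears freight, insurance and all costs thereafter.
Already in the invoice (seller's account under FOB): export clearance, origin terminal — exclude.
CIF value = FOB price + freight + insurance = 72499.09 + 8094.21 + 249.39 = 80842.69
Import duty = 80842.69 × 7% = 5658.99
Buyer bears: freight 8094.21 + insurance 249.39 + destination terminal 1125.88 + brokerage 491.96 + delivery 1372.26 + duty 5658.99 = 16992.69
Landed cost = invoice 72499.09 + 16992.69 = 89491.78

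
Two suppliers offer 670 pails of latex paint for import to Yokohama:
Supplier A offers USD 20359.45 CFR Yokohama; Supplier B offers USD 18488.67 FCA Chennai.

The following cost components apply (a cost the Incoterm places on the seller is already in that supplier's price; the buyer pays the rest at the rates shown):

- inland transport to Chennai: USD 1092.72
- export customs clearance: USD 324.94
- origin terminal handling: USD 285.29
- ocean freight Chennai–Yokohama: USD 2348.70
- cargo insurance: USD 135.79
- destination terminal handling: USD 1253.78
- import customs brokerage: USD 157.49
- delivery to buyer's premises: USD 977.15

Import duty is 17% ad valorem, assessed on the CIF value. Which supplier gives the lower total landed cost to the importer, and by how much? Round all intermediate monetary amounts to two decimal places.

Supplier A (CFR):
CIF value = CFR price + insurance = 20359.45 + 135.79 = 20495.24
Import duty = 20495.24 × 17% = 3484.19
Buyer bears (A): 135.79 + 1253.78 + 157.49 + 977.15 = 2524.21
Landed cost (A) = invoice 20359.45 + 2524.21 + duty 3484.19 = 26367.85
Supplier B (FCA):
CIF value = FCA price + origin terminal + freight + insurance = 18488.67 + 285.29 + 2348.70 + 135.79 = 21258.45
Import duty = 21258.45 × 17% = 3613.94
Buyer bears (B): 285.29 + 2348.70 + 135.79 + 1253.78 + 157.49 + 977.15 = 5158.20
Landed cost (B) = invoice 18488.67 + 5158.20 + duty 3613.94 = 27260.81
Difference = |26367.85 − 27260.81| = 892.96

Supplier A is cheaper by USD 892.96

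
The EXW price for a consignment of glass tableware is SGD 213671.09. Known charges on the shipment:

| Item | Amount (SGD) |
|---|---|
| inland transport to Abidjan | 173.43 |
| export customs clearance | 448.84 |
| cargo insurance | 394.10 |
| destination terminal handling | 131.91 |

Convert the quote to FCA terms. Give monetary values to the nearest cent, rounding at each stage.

FCA price: SGD 214293.36

Not relevant to the conversion: insurance, destination terminal — on the buyer under both terms; not part of either seller's price.
From EXW to FCA, the seller additionally bears: inland to port, export clearance.
FCA price = 213671.09 + 173.43 + 448.84 = 214293.36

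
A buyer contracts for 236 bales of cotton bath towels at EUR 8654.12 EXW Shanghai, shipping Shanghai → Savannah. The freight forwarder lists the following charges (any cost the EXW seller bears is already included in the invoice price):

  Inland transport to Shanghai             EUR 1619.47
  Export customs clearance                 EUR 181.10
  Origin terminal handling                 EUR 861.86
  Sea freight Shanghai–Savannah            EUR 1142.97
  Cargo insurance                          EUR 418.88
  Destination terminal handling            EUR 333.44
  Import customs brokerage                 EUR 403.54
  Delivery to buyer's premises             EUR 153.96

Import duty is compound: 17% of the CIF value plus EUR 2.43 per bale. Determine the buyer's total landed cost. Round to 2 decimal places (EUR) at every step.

EXW: the seller makes goods available at their premises; the buyer bears all onward costs.
CIF value = EXW price + inland to port + export clearance + origin terminal + freight + insurance = 8654.12 + 1619.47 + 181.10 + 861.86 + 1142.97 + 418.88 = 12878.40
Ad valorem component: 12878.40 × 17% = 2189.33
Specific component: 236 × 2.43 = 573.48
Import duty = 2189.33 + 573.48 = 2762.81
Buyer bears: inland to port 1619.47 + export clearance 181.10 + origin terminal 861.86 + freight 1142.97 + insurance 418.88 + destination terminal 333.44 + brokerage 403.54 + delivery 153.96 + duty 2762.81 = 7878.03
Landed cost = invoice 8654.12 + 7878.03 = 16532.15

Total landed cost: EUR 16532.15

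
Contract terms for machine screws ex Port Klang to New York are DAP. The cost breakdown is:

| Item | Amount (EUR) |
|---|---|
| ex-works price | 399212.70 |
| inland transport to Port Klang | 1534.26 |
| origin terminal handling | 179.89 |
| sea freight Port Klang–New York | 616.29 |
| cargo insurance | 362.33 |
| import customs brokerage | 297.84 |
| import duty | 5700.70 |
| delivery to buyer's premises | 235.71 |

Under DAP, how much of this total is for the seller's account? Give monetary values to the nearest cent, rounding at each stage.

DAP: the seller bears all costs to the named destination except import duty and clearance.
Seller's account: goods 399212.70 + inland to port 1534.26 + origin terminal 179.89 + freight 616.29 + insurance 362.33 + delivery 235.71 = 402141.18
Buyer's account: brokerage 297.84 + duty 5700.70 = 5998.54

Seller's account: EUR 402141.18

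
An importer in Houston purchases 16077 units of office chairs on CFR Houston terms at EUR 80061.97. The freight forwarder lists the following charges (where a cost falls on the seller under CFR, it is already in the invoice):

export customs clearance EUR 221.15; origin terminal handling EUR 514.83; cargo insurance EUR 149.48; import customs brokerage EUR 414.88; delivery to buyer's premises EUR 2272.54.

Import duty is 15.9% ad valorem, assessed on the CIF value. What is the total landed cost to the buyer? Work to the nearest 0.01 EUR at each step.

CFR: the seller pays costs through ocean freight to the destination port, but not insurance.
Already in the invoice (seller's account under CFR): export clearance, origin terminal — exclude.
CIF value = CFR price + insurance = 80061.97 + 149.48 = 80211.45
Import duty = 80211.45 × 15.9% = 12753.62
Buyer bears: insurance 149.48 + brokerage 414.88 + delivery 2272.54 + duty 12753.62 = 15590.52
Landed cost = invoice 80061.97 + 15590.52 = 95652.49

Total landed cost: EUR 95652.49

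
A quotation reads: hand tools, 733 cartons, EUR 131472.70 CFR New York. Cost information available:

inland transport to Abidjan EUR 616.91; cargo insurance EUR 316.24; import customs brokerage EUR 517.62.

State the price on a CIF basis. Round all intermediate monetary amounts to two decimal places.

Not relevant to the conversion: inland to port — on the seller under both CFR and CIF; already in the CFR price and stays in the CIF price. brokerage — on the buyer under both terms; not part of either seller's price.
From CFR to CIF, the seller additionally bears: insurance.
CIF price = 131472.70 + 316.24 = 131788.94

CIF price: EUR 131788.94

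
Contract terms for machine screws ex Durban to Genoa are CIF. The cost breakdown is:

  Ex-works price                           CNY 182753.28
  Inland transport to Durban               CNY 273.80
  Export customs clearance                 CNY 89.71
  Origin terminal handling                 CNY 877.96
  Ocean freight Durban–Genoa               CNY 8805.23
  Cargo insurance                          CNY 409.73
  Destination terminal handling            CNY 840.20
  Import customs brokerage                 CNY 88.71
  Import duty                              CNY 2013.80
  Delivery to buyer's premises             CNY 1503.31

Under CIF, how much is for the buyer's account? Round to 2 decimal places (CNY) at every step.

CIF: the seller pays costs through ocean freight and marine insurance to the destination port.
Seller's account: goods 182753.28 + inland to port 273.80 + export clearance 89.71 + origin terminal 877.96 + freight 8805.23 + insurance 409.73 = 193209.71
Buyer's account: destination terminal 840.20 + brokerage 88.71 + duty 2013.80 + delivery 1503.31 = 4446.02

Buyer's account: CNY 4446.02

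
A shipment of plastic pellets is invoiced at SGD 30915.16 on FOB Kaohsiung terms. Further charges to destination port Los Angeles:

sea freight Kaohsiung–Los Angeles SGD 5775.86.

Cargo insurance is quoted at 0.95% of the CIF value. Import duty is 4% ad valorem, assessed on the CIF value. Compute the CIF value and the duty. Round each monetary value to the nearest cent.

CIF value: SGD 37042.93; import duty: SGD 1481.72

Let C be the CIF value. C = FOB price + freight + 0.95% × C
C − 0.95% × C = 30915.16 + 5775.86
0.9905 × C = 36691.02
C = 36691.02 / 0.9905 = 37042.93
Insurance premium = 0.95% × 37042.93 = 351.91
Import duty = 37042.93 × 4% = 1481.72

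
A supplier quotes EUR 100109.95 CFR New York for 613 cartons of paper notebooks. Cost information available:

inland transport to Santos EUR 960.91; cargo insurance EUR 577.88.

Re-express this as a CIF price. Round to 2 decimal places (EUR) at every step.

CIF price: EUR 100687.83

Not relevant to the conversion: inland to port — on the seller under both CFR and CIF; already in the CFR price and stays in the CIF price.
From CFR to CIF, the seller additionally bears: insurance.
CIF price = 100109.95 + 577.88 = 100687.83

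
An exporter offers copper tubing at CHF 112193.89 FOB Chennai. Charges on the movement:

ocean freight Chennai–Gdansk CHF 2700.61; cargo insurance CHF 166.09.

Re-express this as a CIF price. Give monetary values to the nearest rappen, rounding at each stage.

From FOB to CIF, the seller additionally bears: freight, insurance.
CIF price = 112193.89 + 2700.61 + 166.09 = 115060.59

CIF price: CHF 115060.59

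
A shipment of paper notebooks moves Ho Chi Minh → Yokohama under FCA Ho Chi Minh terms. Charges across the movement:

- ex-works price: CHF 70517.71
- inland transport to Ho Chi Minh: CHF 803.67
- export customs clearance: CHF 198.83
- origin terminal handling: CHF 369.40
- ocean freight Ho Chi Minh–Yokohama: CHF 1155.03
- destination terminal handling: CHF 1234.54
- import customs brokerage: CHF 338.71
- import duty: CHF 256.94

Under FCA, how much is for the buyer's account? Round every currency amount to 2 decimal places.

FCA: the seller delivers export-cleared goods to the carrier; the buyer bears costs from that point.
Seller's account: goods 70517.71 + inland to port 803.67 + export clearance 198.83 = 71520.21
Buyer's account: origin terminal 369.40 + freight 1155.03 + destination terminal 1234.54 + brokerage 338.71 + duty 256.94 = 3354.62

Buyer's account: CHF 3354.62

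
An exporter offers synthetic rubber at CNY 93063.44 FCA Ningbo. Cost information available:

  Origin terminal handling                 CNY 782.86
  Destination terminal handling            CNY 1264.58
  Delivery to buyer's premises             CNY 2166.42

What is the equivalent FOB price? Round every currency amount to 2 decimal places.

FOB price: CNY 93846.30

Not relevant to the conversion: destination terminal, delivery — on the buyer under both terms; not part of either seller's price.
From FCA to FOB, the seller additionally bears: origin terminal.
FOB price = 93063.44 + 782.86 = 93846.30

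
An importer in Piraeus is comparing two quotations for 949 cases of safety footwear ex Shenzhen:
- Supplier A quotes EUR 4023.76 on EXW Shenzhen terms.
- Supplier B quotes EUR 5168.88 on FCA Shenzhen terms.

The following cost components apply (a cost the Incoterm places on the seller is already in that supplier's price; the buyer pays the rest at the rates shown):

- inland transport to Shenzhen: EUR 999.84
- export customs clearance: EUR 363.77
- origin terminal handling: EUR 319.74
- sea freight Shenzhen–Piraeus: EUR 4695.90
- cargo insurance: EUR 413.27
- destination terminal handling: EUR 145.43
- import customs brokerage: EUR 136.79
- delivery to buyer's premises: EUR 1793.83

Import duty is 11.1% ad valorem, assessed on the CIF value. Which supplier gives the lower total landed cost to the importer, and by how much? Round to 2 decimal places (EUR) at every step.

Supplier B is cheaper by EUR 242.75

Supplier A (EXW):
CIF value = EXW price + inland to port + export clearance + origin terminal + freight + insurance = 4023.76 + 999.84 + 363.77 + 319.74 + 4695.90 + 413.27 = 10816.28
Import duty = 10816.28 × 11.1% = 1200.61
Buyer bears (A): 999.84 + 363.77 + 319.74 + 4695.90 + 413.27 + 145.43 + 136.79 + 1793.83 = 8868.57
Landed cost (A) = invoice 4023.76 + 8868.57 + duty 1200.61 = 14092.94
Supplier B (FCA):
CIF value = FCA price + origin terminal + freight + insurance = 5168.88 + 319.74 + 4695.90 + 413.27 = 10597.79
Import duty = 10597.79 × 11.1% = 1176.35
Buyer bears (B): 319.74 + 4695.90 + 413.27 + 145.43 + 136.79 + 1793.83 = 7504.96
Landed cost (B) = invoice 5168.88 + 7504.96 + duty 1176.35 = 13850.19
Difference = |14092.94 − 13850.19| = 242.75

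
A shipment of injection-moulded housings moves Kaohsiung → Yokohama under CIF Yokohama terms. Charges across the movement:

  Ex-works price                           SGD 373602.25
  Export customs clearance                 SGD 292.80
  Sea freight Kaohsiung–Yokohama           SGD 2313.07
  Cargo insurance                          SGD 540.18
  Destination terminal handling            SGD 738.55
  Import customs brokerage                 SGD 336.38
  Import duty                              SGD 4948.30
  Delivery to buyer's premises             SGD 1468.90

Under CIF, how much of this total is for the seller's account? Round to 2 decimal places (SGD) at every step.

CIF: the seller pays costs through ocean freight and marine insurance to the destination port.
Seller's account: goods 373602.25 + export clearance 292.80 + freight 2313.07 + insurance 540.18 = 376748.30
Buyer's account: destination terminal 738.55 + brokerage 336.38 + duty 4948.30 + delivery 1468.90 = 7492.13

Seller's account: SGD 376748.30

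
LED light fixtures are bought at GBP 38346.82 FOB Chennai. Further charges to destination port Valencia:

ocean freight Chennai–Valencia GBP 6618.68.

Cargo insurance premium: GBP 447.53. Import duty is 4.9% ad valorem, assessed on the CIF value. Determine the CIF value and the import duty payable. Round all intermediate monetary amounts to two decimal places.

CIF = FOB price + freight + insurance
CIF = 38346.82 + 6618.68 + 447.53 = 45413.03
Import duty = 45413.03 × 4.9% = 2225.24

CIF value: GBP 45413.03; import duty: GBP 2225.24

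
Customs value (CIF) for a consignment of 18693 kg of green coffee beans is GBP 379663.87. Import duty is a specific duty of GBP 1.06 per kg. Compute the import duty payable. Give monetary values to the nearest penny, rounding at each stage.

Import duty = 18693 × 1.06 = 19814.58

Import duty: GBP 19814.58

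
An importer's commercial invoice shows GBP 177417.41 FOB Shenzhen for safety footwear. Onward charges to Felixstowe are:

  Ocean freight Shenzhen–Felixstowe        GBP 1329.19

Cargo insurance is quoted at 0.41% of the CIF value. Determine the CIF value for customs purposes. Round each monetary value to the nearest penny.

Let C be the CIF value. C = FOB price + freight + 0.41% × C
C − 0.41% × C = 177417.41 + 1329.19
0.9959 × C = 178746.60
C = 178746.60 / 0.9959 = 179482.48
Insurance premium = 0.41% × 179482.48 = 735.88

CIF value: GBP 179482.48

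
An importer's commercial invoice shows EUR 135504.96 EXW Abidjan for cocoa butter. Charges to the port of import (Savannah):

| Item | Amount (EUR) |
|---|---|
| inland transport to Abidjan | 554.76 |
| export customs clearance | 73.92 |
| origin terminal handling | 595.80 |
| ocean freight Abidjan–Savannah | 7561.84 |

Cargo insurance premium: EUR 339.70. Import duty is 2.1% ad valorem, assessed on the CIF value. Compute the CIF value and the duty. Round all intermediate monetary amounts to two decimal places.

CIF = EXW price + pre-shipment costs + freight + insurance
CIF = 135504.96 + 554.76 + 73.92 + 595.80 + 7561.84 + 339.70 = 144630.98
Import duty = 144630.98 × 2.1% = 3037.25

CIF value: EUR 144630.98; import duty: EUR 3037.25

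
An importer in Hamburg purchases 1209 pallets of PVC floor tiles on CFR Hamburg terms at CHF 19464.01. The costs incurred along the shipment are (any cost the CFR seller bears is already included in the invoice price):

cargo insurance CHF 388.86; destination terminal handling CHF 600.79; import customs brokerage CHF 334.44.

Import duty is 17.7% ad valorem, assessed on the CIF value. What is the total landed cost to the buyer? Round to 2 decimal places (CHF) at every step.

Total landed cost: CHF 24302.06

CFR: the seller pays costs through ocean freight to the destination port, but not insurance.
CIF value = CFR price + insurance = 19464.01 + 388.86 = 19852.87
Import duty = 19852.87 × 17.7% = 3513.96
Buyer bears: insurance 388.86 + destination terminal 600.79 + brokerage 334.44 + duty 3513.96 = 4838.05
Landed cost = invoice 19464.01 + 4838.05 = 24302.06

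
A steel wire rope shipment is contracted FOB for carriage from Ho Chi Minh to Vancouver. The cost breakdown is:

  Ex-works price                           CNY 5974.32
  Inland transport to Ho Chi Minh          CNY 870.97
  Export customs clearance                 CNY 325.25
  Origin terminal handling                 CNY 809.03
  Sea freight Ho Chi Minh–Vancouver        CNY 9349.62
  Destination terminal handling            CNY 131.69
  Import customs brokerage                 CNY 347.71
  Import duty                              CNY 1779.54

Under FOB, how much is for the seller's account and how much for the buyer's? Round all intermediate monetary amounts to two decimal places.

Seller: CNY 7979.57; buyer: CNY 11608.56

FOB: the seller bears costs until goods are on board at the origin port; the buyer bears freight, insurance and all costs thereafter.
Seller's account: goods 5974.32 + inland to port 870.97 + export clearance 325.25 + origin terminal 809.03 = 7979.57
Buyer's account: freight 9349.62 + destination terminal 131.69 + brokerage 347.71 + duty 1779.54 = 11608.56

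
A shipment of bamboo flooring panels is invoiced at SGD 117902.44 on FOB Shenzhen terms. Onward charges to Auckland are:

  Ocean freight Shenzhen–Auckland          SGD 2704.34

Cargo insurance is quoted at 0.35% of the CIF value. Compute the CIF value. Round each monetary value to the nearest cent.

Let C be the CIF value. C = FOB price + freight + 0.35% × C
C − 0.35% × C = 117902.44 + 2704.34
0.9965 × C = 120606.78
C = 120606.78 / 0.9965 = 121030.39
Insurance premium = 0.35% × 121030.39 = 423.61

CIF value: SGD 121030.39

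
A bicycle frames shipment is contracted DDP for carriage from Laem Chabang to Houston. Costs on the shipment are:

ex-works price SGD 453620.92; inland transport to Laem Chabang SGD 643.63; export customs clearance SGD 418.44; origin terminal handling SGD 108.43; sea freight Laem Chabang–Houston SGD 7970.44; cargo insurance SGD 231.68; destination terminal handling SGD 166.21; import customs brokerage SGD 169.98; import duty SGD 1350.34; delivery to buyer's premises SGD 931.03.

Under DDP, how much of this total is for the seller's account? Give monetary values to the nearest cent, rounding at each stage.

Seller's account: SGD 465611.10

DDP: the seller bears all costs including import duty.
Seller's account: goods 453620.92 + inland to port 643.63 + export clearance 418.44 + origin terminal 108.43 + freight 7970.44 + insurance 231.68 + destination terminal 166.21 + brokerage 169.98 + duty 1350.34 + delivery 931.03 = 465611.10
Buyer's account: 0.00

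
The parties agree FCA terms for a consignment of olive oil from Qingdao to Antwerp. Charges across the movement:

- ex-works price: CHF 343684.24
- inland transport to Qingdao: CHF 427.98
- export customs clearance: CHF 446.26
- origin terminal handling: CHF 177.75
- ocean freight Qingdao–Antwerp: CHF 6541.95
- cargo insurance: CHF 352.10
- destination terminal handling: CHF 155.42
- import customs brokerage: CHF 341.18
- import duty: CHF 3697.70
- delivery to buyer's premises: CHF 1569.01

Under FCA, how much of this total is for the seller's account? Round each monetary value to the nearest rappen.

FCA: the seller delivers export-cleared goods to the carrier; the buyer bears costs from that point.
Seller's account: goods 343684.24 + inland to port 427.98 + export clearance 446.26 = 344558.48
Buyer's account: origin terminal 177.75 + freight 6541.95 + insurance 352.10 + destination terminal 155.42 + brokerage 341.18 + duty 3697.70 + delivery 1569.01 = 12835.11

Seller's account: CHF 344558.48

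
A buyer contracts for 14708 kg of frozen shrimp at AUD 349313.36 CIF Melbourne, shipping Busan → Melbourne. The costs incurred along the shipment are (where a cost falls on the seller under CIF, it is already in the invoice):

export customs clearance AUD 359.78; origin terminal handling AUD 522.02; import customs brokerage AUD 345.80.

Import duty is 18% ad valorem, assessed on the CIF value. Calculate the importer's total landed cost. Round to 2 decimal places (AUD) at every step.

CIF: the seller pays costs through ocean freight and marine insurance to the destination port.
Already in the invoice (seller's account under CIF): export clearance, origin terminal — exclude.
The CIF price already equals the CIF value: 349313.36
Import duty = 349313.36 × 18% = 62876.40
Buyer bears: brokerage 345.80 + duty 62876.40 = 63222.20
Landed cost = invoice 349313.36 + 63222.20 = 412535.56

Total landed cost: AUD 412535.56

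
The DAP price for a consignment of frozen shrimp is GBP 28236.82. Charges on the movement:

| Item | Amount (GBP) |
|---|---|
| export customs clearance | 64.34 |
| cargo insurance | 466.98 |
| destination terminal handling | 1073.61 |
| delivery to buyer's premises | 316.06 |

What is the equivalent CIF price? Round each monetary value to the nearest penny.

Not relevant to the conversion: export clearance, insurance — on the seller under both DAP and CIF; already in the DAP price and stays in the CIF price.
From DAP to CIF, the seller no longer bears: destination terminal, delivery.
CIF price = 28236.82 − 1073.61 − 316.06 = 26847.15

CIF price: GBP 26847.15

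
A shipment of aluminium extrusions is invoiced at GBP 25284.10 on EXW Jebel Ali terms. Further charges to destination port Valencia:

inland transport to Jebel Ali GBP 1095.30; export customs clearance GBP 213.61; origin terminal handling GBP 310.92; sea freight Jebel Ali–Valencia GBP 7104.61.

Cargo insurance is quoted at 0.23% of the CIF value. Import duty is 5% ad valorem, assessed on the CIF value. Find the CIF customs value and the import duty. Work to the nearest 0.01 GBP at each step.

CIF value: GBP 34086.94; import duty: GBP 1704.35

Let C be the CIF value. C = EXW price + pre-shipment costs + freight + 0.23% × C
C − 0.23% × C = 25284.10 + 1095.30 + 213.61 + 310.92 + 7104.61
0.9977 × C = 34008.54
C = 34008.54 / 0.9977 = 34086.94
Insurance premium = 0.23% × 34086.94 = 78.40
Import duty = 34086.94 × 5% = 1704.35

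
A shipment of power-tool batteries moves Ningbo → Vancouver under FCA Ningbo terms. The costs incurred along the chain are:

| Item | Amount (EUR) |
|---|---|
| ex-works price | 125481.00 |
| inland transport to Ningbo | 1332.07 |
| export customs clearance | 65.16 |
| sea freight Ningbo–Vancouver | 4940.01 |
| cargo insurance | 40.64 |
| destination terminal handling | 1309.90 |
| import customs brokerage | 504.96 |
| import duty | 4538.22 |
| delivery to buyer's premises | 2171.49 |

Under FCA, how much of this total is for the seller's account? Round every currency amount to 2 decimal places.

FCA: the seller delivers export-cleared goods to the carrier; the buyer bears costs from that point.
Seller's account: goods 125481.00 + inland to port 1332.07 + export clearance 65.16 = 126878.23
Buyer's account: freight 4940.01 + insurance 40.64 + destination terminal 1309.90 + brokerage 504.96 + duty 4538.22 + delivery 2171.49 = 13505.22

Seller's account: EUR 126878.23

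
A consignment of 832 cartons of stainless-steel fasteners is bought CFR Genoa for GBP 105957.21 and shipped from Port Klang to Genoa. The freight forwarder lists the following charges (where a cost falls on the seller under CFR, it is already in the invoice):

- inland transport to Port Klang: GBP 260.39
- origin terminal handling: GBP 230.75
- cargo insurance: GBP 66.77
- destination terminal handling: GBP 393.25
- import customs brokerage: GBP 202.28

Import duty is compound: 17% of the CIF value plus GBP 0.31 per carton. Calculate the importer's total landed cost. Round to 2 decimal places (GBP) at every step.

CFR: the seller pays costs through ocean freight to the destination port, but not insurance.
Already in the invoice (seller's account under CFR): inland to port, origin terminal — exclude.
CIF value = CFR price + insurance = 105957.21 + 66.77 = 106023.98
Ad valorem component: 106023.98 × 17% = 18024.08
Specific component: 832 × 0.31 = 257.92
Import duty = 18024.08 + 257.92 = 18282.00
Buyer bears: insurance 66.77 + destination terminal 393.25 + brokerage 202.28 + duty 18282.00 = 18944.30
Landed cost = invoice 105957.21 + 18944.30 = 124901.51

Total landed cost: GBP 124901.51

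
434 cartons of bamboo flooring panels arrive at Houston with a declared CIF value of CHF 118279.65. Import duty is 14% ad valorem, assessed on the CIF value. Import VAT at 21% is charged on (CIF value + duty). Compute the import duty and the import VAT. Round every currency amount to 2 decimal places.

Import duty: CHF 16559.15; import VAT: CHF 28316.15

Import duty = 118279.65 × 14% = 16559.15
VAT base = CIF + duty = 118279.65 + 16559.15 = 134838.80
Import VAT = 134838.80 × 21% = 28316.15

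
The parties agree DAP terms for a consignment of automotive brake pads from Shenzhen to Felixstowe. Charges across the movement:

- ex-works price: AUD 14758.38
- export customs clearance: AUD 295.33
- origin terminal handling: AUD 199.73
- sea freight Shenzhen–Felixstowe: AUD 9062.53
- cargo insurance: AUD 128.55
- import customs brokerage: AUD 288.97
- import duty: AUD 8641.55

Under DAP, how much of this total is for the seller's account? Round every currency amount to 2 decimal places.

DAP: the seller bears all costs to the named destination except import duty and clearance.
Seller's account: goods 14758.38 + export clearance 295.33 + origin terminal 199.73 + freight 9062.53 + insurance 128.55 = 24444.52
Buyer's account: brokerage 288.97 + duty 8641.55 = 8930.52

Seller's account: AUD 24444.52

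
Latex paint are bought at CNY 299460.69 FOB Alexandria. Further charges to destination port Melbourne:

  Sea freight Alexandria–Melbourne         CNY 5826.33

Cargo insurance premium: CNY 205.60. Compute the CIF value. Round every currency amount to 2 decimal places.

CIF = FOB price + freight + insurance
CIF = 299460.69 + 5826.33 + 205.60 = 305492.62

CIF value: CNY 305492.62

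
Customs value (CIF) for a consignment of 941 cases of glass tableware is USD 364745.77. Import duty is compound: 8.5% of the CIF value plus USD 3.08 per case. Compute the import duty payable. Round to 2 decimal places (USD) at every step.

Ad valorem component: 364745.77 × 8.5% = 31003.39
Specific component: 941 × 3.08 = 2898.28
Import duty = 31003.39 + 2898.28 = 33901.67

Import duty: USD 33901.67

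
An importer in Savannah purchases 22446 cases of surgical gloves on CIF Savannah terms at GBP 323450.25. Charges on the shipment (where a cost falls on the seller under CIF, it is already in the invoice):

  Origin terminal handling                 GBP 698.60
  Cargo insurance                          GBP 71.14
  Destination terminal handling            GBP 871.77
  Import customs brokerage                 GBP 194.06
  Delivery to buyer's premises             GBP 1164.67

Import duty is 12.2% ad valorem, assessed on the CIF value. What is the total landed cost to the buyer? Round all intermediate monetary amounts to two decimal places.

Total landed cost: GBP 365141.68

CIF: the seller pays costs through ocean freight and marine insurance to the destination port.
Already in the invoice (seller's account under CIF): origin terminal, insurance — exclude.
The CIF price already equals the CIF value: 323450.25
Import duty = 323450.25 × 12.2% = 39460.93
Buyer bears: destination terminal 871.77 + brokerage 194.06 + delivery 1164.67 + duty 39460.93 = 41691.43
Landed cost = invoice 323450.25 + 41691.43 = 365141.68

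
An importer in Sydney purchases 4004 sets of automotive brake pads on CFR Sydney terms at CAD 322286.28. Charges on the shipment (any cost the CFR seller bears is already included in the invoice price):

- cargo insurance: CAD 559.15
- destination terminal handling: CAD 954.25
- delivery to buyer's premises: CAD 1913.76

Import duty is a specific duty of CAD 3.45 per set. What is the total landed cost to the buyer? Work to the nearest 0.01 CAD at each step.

Total landed cost: CAD 339527.24

CFR: the seller pays costs through ocean freight to the destination port, but not insurance.
CIF value = CFR price + insurance = 322286.28 + 559.15 = 322845.43
Import duty = 4004 × 3.45 = 13813.80
Buyer bears: insurance 559.15 + destination terminal 954.25 + delivery 1913.76 + duty 13813.80 = 17240.96
Landed cost = invoice 322286.28 + 17240.96 = 339527.24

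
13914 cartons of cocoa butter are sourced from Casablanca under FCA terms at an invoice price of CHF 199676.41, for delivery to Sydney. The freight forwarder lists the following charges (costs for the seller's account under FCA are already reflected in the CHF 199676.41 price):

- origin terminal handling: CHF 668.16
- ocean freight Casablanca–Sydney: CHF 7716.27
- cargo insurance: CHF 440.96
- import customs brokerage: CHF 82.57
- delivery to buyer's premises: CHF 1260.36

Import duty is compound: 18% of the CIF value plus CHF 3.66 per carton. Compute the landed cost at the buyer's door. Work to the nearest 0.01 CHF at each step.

FCA: the seller delivers export-cleared goods to the carrier; the buyer bears costs from that point.
CIF value = FCA price + origin terminal + freight + insurance = 199676.41 + 668.16 + 7716.27 + 440.96 = 208501.80
Ad valorem component: 208501.80 × 18% = 37530.32
Specific component: 13914 × 3.66 = 50925.24
Import duty = 37530.32 + 50925.24 = 88455.56
Buyer bears: origin terminal 668.16 + freight 7716.27 + insurance 440.96 + brokerage 82.57 + delivery 1260.36 + duty 88455.56 = 98623.88
Landed cost = invoice 199676.41 + 98623.88 = 298300.29

Total landed cost: CHF 298300.29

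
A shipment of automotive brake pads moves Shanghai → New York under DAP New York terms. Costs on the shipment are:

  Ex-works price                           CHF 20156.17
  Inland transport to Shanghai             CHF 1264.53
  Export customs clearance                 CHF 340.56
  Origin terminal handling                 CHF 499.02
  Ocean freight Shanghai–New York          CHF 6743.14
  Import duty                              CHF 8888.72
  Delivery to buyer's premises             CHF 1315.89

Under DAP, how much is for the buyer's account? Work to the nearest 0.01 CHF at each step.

Buyer's account: CHF 8888.72

DAP: the seller bears all costs to the named destination except import duty and clearance.
Seller's account: goods 20156.17 + inland to port 1264.53 + export clearance 340.56 + origin terminal 499.02 + freight 6743.14 + delivery 1315.89 = 30319.31
Buyer's account: duty 8888.72 = 8888.72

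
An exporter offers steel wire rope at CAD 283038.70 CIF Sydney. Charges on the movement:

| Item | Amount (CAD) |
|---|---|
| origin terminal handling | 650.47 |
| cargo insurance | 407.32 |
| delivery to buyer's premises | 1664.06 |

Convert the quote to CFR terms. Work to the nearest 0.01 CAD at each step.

Not relevant to the conversion: origin terminal — on the seller under both CIF and CFR; already in the CIF price and stays in the CFR price. delivery — on the buyer under both terms; not part of either seller's price.
From CIF to CFR, the seller no longer bears: insurance.
CFR price = 283038.70 − 407.32 = 282631.38

CFR price: CAD 282631.38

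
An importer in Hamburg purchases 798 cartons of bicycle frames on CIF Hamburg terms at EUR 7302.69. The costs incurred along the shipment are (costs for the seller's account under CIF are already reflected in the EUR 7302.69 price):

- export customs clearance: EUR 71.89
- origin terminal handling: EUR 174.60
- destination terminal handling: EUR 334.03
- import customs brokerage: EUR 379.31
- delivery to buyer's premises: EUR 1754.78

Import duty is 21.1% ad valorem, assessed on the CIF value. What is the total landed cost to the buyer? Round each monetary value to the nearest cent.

Total landed cost: EUR 11311.68

CIF: the seller pays costs through ocean freight and marine insurance to the destination port.
Already in the invoice (seller's account under CIF): export clearance, origin terminal — exclude.
The CIF price already equals the CIF value: 7302.69
Import duty = 7302.69 × 21.1% = 1540.87
Buyer bears: destination terminal 334.03 + brokerage 379.31 + delivery 1754.78 + duty 1540.87 = 4008.99
Landed cost = invoice 7302.69 + 4008.99 = 11311.68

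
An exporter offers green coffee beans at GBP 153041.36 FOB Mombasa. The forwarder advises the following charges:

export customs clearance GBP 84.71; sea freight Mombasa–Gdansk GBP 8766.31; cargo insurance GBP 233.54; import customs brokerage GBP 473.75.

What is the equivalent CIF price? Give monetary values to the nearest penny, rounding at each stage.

Not relevant to the conversion: export clearance — on the seller under both FOB and CIF; already in the FOB price and stays in the CIF price. brokerage — on the buyer under both terms; not part of either seller's price.
From FOB to CIF, the seller additionally bears: freight, insurance.
CIF price = 153041.36 + 8766.31 + 233.54 = 162041.21

CIF price: GBP 162041.21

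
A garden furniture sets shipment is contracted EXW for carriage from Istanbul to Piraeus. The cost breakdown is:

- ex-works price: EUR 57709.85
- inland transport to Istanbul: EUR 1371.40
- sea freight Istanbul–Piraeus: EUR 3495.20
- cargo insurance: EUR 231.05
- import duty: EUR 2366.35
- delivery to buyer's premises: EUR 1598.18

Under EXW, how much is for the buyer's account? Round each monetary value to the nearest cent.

EXW: the seller makes goods available at their premises; the buyer bears all onward costs.
Seller's account: goods 57709.85 = 57709.85
Buyer's account: inland to port 1371.40 + freight 3495.20 + insurance 231.05 + duty 2366.35 + delivery 1598.18 = 9062.18

Buyer's account: EUR 9062.18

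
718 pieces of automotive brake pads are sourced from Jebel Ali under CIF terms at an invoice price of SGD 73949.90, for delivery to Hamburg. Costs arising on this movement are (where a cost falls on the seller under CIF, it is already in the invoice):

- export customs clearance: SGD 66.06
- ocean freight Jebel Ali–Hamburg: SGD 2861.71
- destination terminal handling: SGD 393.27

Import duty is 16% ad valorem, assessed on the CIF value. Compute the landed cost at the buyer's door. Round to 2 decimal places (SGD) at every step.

Total landed cost: SGD 86175.15

CIF: the seller pays costs through ocean freight and marine insurance to the destination port.
Already in the invoice (seller's account under CIF): export clearance, freight — exclude.
The CIF price already equals the CIF value: 73949.90
Import duty = 73949.90 × 16% = 11831.98
Buyer bears: destination terminal 393.27 + duty 11831.98 = 12225.25
Landed cost = invoice 73949.90 + 12225.25 = 86175.15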